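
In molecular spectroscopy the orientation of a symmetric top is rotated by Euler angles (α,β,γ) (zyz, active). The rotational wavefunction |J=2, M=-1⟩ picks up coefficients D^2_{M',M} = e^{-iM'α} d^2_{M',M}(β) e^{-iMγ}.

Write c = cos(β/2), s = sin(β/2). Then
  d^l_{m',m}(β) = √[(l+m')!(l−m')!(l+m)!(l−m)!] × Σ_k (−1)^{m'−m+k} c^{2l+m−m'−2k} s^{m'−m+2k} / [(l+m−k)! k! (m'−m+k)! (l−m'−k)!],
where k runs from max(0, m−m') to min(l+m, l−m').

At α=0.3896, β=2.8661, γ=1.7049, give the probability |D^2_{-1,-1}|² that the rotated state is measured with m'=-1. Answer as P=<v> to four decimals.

P=0.0030

First d^2_{-1,-1}(β=2.8661), then the phase factors e^{-i(-1)α} and e^{-i(-1)γ}:
Half-angle: c=0.137311, s=0.990528. N=√(1·6·1·6)=6.000000
Admissible k: 0..1 (factorial args all ≥0)
  k=0: (−1)^0·6.0000/(6)·0.1373^4·0.9905^0 = +0.000355
  k=1: (−1)^1·6.0000/(2)·0.1373^2·0.9905^2 = -0.055497
d^2_{-1,-1}(2.8661) = +0.000355 -0.055497 = -0.055141
|D^2_{-1,-1}|² = |d^2_{-1,-1}(β)|² = (-0.055141)² = 0.003041 (the z-rotation phases have unit modulus)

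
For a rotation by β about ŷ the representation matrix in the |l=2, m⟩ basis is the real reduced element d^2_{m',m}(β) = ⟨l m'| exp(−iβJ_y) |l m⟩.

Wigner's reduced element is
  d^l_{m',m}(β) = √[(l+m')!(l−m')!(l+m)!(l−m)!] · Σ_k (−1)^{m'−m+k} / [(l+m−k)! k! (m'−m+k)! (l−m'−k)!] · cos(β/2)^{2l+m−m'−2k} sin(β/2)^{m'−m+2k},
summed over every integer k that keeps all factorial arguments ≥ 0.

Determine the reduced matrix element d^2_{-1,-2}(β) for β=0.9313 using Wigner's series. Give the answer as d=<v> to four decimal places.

d^2_{-1,-2}(β=0.9313) via Wigner's sum:
c=cos(0.9313/2)=0.893530, s=sin(0.9313/2)=0.449004; N=√[1·6·1·24]=12.000000
k: max(0,(-2)−(-1))=0 … min(2+(-2),2−(-1))=0
  k=0: (−1)^1·12.0000/(6)·0.8935^3·0.4490^1 = -0.640630
d^2_{-1,-2}(0.9313) = -0.640630

d=-0.6406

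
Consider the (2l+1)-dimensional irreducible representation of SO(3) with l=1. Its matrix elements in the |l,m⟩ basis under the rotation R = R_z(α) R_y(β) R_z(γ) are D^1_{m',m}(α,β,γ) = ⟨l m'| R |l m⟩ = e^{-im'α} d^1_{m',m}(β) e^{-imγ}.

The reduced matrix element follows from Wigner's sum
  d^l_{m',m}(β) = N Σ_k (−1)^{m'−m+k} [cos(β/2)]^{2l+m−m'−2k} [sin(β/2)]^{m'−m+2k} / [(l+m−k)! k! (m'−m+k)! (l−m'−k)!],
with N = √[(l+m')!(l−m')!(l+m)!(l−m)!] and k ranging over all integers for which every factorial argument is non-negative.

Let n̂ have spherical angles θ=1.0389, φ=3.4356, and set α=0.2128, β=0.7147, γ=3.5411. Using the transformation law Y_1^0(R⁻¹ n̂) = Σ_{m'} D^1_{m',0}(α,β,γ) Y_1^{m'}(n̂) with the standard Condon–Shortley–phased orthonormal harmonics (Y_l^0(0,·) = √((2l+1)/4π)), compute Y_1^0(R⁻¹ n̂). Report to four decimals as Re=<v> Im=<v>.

Re=-0.0879 Im=0.0000

Need the full column D^1_{m',0} for m'=−1..1 at α=0.2128, β=0.7147, γ=3.5411.
cos(β/2)=0.936827, sin(β/2)=0.349793
d^1_{-1,0}: single k=1 term ⇒ +0.463431;  D = +0.452978+0.097876i
d^1_{0,0}: k∈[0..1] ⇒ +0.877645 -0.122355 = +0.755290;  D = +0.755290+0.000000i
d^1_{1,0}: single k=0 term ⇒ -0.463431;  D = -0.452978+0.097876i
Y_1^{m'}(θ=1.0389,φ=3.4356) and Σ D·Y over m':
  (+0.4530+0.0979i)·(-0.2850+0.0863i)  (+0.7553+0.0000i)·(+0.2478+0.0000i)  (-0.4530+0.0979i)·(+0.2850+0.0863i)
Y_1^0(R⁻¹ n̂) = -0.087912+0.000000i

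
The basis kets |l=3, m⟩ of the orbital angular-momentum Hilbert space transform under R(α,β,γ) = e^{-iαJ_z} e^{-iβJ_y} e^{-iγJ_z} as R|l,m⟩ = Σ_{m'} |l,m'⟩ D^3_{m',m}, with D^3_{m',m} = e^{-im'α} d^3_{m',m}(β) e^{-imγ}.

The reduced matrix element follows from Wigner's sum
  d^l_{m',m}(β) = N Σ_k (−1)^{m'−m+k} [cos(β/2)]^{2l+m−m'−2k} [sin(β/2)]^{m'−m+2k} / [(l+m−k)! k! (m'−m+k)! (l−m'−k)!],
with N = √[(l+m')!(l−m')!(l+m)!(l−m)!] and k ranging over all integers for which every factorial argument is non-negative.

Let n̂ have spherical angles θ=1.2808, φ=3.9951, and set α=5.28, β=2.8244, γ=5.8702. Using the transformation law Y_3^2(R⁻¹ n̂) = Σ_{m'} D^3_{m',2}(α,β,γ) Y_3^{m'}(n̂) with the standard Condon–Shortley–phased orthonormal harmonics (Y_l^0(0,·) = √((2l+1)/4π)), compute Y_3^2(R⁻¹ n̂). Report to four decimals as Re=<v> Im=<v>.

Need the full column D^3_{m',2} for m'=−3..3 at α=5.28, β=2.8244, γ=5.8702.
cos(β/2)=0.157932, sin(β/2)=0.987450
d^3_{-3,2}: single k=5 term ⇒ +0.363180;  D = -0.208883-0.297098i
d^3_{-2,2}: k∈[4..5] ⇒ +0.118569 -0.927023 = -0.808454;  D = -0.307661+0.747624i
d^3_{-1,2}: k∈[3..4] ⇒ +0.023988 -0.468863 = -0.444876;  D = -0.437908+0.078427i
d^3_{0,2}: k∈[2..3] ⇒ +0.003323 -0.129886 = -0.126564;  D = -0.085790-0.093050i
d^3_{1,2}: k∈[1..2] ⇒ +0.000307 -0.023988 = -0.023681;  D = +0.006050-0.022895i
d^3_{2,2}: k∈[0..1] ⇒ +0.000016 -0.003033 = -0.003018;  D = +0.002874-0.000918i
d^3_{3,2}: single k=0 term ⇒ -0.000238;  D = +0.000183+0.000152i
Y_3^{m'}(θ=1.2808,φ=3.9951) and Σ D·Y over m':
  (-0.2089-0.2971i)·(+0.3069+0.2015i)  (-0.3077+0.7476i)·(-0.0364-0.2659i)  (-0.4379+0.0784i)·(+0.1203-0.1380i)  (-0.0858-0.0931i)·(-0.2765+0.0000i)  (+0.0061-0.0229i)·(-0.1203-0.1380i)  (+0.0029-0.0009i)·(-0.0364+0.2659i)  (+0.0002+0.0002i)·(-0.3069+0.2015i)
Y_3^2(R⁻¹ n̂) = +0.183750+0.019580i

Re=0.1837 Im=0.0196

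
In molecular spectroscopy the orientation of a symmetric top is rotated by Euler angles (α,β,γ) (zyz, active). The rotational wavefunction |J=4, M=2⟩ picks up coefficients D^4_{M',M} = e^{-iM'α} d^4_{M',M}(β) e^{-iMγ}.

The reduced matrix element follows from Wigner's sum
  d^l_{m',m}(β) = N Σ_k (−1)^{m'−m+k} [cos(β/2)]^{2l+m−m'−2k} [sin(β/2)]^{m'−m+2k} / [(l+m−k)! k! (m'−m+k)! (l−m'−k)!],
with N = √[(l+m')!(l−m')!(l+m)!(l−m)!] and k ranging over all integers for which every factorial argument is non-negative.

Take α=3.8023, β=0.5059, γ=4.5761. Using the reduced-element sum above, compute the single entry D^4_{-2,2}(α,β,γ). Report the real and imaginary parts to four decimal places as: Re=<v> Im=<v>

Re=0.0011 Im=-0.0489

D^4_{-2,2}(3.8023,0.5059,4.5761) = e^{-i·-2·3.8023}·d^4_{-2,2}(0.5059)·e^{-i·2·4.5761}. Compute d first:
c=cos(0.5059/2)=0.968178, s=sin(0.5059/2)=0.250261; N=√[2·720·720·2]=1440.000000
The bounds max(0,m−m')=4 and min(l+m,l−m')=6 give 3 terms
  k=4: (−1)^0·1440.0000/(96)·0.9682^4·0.2503^4 = +0.051700
  k=5: (−1)^1·1440.0000/(120)·0.9682^2·0.2503^6 = -0.002763
  k=6: (−1)^2·1440.0000/(1440)·0.9682^0·0.2503^8 = +0.000015
d^4_{-2,2}(0.5059) = +0.051700 -0.002763 +0.000015 = +0.048951
D = (+0.246805+0.969065i)·(+0.048951)·(-0.963080-0.269215i) = +0.001135-0.048938i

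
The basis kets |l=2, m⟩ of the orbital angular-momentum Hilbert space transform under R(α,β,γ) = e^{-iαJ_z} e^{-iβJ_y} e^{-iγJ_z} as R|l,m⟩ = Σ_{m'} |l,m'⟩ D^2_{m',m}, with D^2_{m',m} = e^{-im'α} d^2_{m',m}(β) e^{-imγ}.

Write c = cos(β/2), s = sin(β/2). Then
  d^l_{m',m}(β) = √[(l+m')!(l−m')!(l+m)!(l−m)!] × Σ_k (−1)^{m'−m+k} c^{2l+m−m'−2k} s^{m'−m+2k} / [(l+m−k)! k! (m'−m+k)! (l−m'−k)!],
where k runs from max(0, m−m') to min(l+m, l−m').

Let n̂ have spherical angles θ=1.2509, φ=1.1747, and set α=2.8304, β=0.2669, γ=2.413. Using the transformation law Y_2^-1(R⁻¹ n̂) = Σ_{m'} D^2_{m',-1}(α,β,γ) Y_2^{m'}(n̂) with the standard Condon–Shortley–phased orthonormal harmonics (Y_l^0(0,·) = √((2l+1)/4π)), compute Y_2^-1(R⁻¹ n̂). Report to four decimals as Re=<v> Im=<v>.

Re=-0.1111 Im=-0.1771

Need the full column D^2_{m',-1} for m'=−2..2 at α=2.8304, β=0.2669, γ=2.413.
cos(β/2)=0.991109, sin(β/2)=0.133054
d^2_{-2,-1}: single k=1 term ⇒ +0.259073;  D = -0.056492+0.252839i
d^2_{-1,-1}: k∈[0..1] ⇒ +0.964907 -0.052170 = +0.912736;  D = +0.462215-0.787049i
d^2_{0,-1}: k∈[0..1] ⇒ -0.317299 +0.005719 = -0.311580;  D = +0.232474-0.207456i
d^2_{1,-1}: k∈[0..1] ⇒ +0.052170 -0.000313 = +0.051857;  D = +0.047405-0.021022i
d^2_{2,-1}: single k=0 term ⇒ -0.004669;  D = +0.004643-0.000495i
Y_2^{m'}(θ=1.2509,φ=1.1747) and Σ D·Y over m':
  (-0.0565+0.2528i)·(-0.2444-0.2478i)  (+0.4622-0.7870i)·(+0.0890-0.2128i)  (+0.2325-0.2075i)·(-0.2218+0.0000i)  (+0.0474-0.0210i)·(-0.0890-0.2128i)  (+0.0046-0.0005i)·(-0.2444+0.2478i)
Y_2^-1(R⁻¹ n̂) = -0.111137-0.177103i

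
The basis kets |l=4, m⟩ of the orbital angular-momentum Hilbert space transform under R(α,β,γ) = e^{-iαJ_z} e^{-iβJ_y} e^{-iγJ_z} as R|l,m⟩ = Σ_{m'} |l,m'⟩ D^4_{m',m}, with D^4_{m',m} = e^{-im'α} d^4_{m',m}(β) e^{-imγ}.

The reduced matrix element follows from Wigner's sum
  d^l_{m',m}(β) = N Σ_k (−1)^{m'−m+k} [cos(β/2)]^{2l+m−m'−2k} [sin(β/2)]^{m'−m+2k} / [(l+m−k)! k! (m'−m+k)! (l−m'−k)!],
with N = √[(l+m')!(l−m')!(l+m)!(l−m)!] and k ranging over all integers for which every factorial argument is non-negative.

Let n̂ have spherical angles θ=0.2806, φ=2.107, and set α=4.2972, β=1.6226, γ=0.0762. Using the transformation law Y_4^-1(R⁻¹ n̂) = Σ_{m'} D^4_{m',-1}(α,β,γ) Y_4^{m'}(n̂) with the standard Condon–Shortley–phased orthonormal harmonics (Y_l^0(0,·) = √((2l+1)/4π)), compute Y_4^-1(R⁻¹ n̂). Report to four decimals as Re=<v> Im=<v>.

Re=-0.2585 Im=0.0408

Need the full column D^4_{m',-1} for m'=−4..4 at α=4.2972, β=1.6226, γ=0.0762.
cos(β/2)=0.688556, sin(β/2)=0.725183
d^4_{-4,-1}: single k=3 term ⇒ +0.441707;  D = -0.006078-0.441665i
d^4_{-3,-1}: k∈[2..3] ⇒ +0.444838 -0.822370 = -0.377531;  D = -0.347519-0.147515i
d^4_{-2,-1}: k∈[1..3] ⇒ +0.225767 -1.252121 +0.925915 = -0.100439;  D = +0.073203-0.068769i
d^4_{-1,-1}: k∈[0..3] ⇒ +0.050526 -0.840665 +1.864959 -0.689548 = +0.385272;  D = -0.128116-0.363347i
d^4_{0,-1}: k∈[0..3] ⇒ -0.237979 +1.583821 -1.756800 +0.324779 = -0.086180;  D = -0.085929-0.006561i
d^4_{1,-1}: k∈[0..3] ⇒ +0.560443 -1.864959 +1.034321 -0.076486 = -0.346680;  D = +0.163581-0.305660i
d^4_{2,-1}: k∈[0..2] ⇒ -0.834747 +1.388873 -0.308112 = +0.246013;  D = -0.151653-0.193711i
d^4_{3,-1}: k∈[0..1] ⇒ +0.822370 -0.547311 = +0.275058;  D = +0.266573-0.067792i
d^4_{4,-1}: single k=0 term ⇒ -0.489948;  D = +0.081036-0.483200i
Y_4^{m'}(θ=0.2806,φ=2.107) and Σ D·Y over m':
  (-0.0061-0.4417i)·(-0.0014-0.0022i)  (-0.3475-0.1475i)·(+0.0255-0.0010i)  (+0.0732-0.0688i)·(-0.0670+0.1231i)  (-0.1281-0.3633i)·(-0.2227-0.3748i)  (-0.0859-0.0066i)·(+0.5435+0.0000i)  (+0.1636-0.3057i)·(+0.2227-0.3748i)  (-0.1517-0.1937i)·(-0.0670-0.1231i)  (+0.2666-0.0678i)·(-0.0255-0.0010i)  (+0.0810-0.4832i)·(-0.0014+0.0022i)
Y_4^-1(R⁻¹ n̂) = -0.258496+0.040799i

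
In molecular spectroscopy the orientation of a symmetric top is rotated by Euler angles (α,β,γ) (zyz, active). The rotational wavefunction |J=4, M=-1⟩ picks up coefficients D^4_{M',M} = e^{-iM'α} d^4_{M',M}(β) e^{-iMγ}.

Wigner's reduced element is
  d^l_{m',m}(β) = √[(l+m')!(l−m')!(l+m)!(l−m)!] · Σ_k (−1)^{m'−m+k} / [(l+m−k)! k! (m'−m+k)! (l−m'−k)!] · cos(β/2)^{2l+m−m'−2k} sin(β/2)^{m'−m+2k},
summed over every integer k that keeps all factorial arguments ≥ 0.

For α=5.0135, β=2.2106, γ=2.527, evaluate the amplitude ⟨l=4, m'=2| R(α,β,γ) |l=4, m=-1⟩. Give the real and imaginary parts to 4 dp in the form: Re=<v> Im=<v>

D^4_{2,-1}(5.0135,2.2106,2.527) = e^{-i·2·5.0135}·d^4_{2,-1}(2.2106)·e^{-i·-1·2.527}. Compute d first:
c=cos(2.2106/2)=0.448866, s=sin(2.2106/2)=0.893599; N=√[720·2·6·120]=1018.233765
k∈{0,1,2} keeps every argument non-negative
  k=0: (−1)^3·1018.2338/(72)·0.4489^5·0.8936^3 = -0.183877
  k=1: (−1)^4·1018.2338/(48)·0.4489^3·0.8936^5 = +1.093127
  k=2: (−1)^5·1018.2338/(240)·0.4489^1·0.8936^7 = -0.866466
d^4_{2,-1}(2.2106) = -0.183877 +1.093127 -0.866466 = +0.042783
D = (-0.824079+0.566475i)·(+0.042783)·(-0.817008+0.576626i) = +0.014830-0.040131i

Re=0.0148 Im=-0.0401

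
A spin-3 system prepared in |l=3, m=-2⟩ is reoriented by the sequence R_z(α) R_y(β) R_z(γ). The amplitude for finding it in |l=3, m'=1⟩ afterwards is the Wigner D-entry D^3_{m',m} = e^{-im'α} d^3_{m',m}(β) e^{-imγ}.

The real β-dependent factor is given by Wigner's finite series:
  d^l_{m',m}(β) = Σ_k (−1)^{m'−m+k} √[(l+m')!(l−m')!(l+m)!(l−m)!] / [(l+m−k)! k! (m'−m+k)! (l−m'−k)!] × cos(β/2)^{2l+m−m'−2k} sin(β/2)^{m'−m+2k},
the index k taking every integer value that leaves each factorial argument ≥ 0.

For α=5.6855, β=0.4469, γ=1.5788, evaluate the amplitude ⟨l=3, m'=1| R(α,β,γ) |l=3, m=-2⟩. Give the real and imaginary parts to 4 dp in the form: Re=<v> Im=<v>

First d^3_{1,-2}(β=0.4469), then the phase factors e^{-i(1)α} and e^{-i(-2)γ}:
With c≡cos(β/2)=0.975139 and s≡sin(β/2)=0.221595, N=[24·2·1·120]^{1/2}=75.894664
Admissible k: 0..1 (factorial args all ≥0)
  k=0: (−1)^3·75.8947/(12)·0.9751^3·0.2216^3 = -0.063813
  k=1: (−1)^4·75.8947/(24)·0.9751^1·0.2216^5 = +0.001648
d^3_{1,-2}(0.4469) = -0.063813 +0.001648 = -0.062165
D = (+0.826640+0.562731i)·(-0.062165)·(-0.999872-0.016007i) = +0.050822+0.035800i

Re=0.0508 Im=0.0358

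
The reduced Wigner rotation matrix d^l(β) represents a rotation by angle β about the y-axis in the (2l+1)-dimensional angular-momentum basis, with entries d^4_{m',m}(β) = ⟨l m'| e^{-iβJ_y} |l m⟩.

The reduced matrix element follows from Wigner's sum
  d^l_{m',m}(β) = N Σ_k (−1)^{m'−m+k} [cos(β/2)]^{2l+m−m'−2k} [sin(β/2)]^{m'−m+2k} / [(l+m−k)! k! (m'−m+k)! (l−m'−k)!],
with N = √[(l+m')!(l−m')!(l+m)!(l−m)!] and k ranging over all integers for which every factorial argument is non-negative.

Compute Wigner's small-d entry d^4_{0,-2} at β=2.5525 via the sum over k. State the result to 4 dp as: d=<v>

d=0.4685

d^4_{0,-2}(β=2.5525) via Wigner's sum:
With c≡cos(β/2)=0.290306 and s≡sin(β/2)=0.956934, N=[24·24·2·720]^{1/2}=910.735966
k: max(0,(-2)−(0))=0 … min(4+(-2),4−(0))=2
  k=0: (−1)^2·910.7360/(96)·0.2903^6·0.9569^2 = +0.005200
  k=1: (−1)^3·910.7360/(36)·0.2903^4·0.9569^4 = -0.150675
  k=2: (−1)^4·910.7360/(96)·0.2903^2·0.9569^6 = +0.613938
d^4_{0,-2}(2.5525) = +0.005200 -0.150675 +0.613938 = +0.468463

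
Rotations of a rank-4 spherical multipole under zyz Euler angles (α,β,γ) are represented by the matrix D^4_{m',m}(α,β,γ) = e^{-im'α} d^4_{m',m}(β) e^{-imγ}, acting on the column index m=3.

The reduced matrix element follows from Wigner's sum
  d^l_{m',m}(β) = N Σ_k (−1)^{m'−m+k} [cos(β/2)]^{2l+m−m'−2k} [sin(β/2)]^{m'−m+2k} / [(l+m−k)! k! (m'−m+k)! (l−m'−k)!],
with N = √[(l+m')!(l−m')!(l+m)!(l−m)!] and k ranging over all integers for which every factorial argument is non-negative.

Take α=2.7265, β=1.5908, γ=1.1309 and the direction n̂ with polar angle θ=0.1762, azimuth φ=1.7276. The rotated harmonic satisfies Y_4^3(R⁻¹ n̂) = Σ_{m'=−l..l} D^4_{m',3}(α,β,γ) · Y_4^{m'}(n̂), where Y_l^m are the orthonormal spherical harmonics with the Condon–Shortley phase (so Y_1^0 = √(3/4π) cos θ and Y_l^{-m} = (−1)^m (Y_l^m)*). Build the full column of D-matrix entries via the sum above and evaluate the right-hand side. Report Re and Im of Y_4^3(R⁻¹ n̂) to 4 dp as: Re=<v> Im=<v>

Re=-0.0915 Im=-0.0180

Need the full column D^4_{m',3} for m'=−4..4 at α=2.7265, β=1.5908, γ=1.1309.
cos(β/2)=0.699999, sin(β/2)=0.714144
d^4_{-4,3}: single k=7 term ⇒ +0.187561;  D = +0.062670+0.176781i
d^4_{-3,3}: k∈[6..7] ⇒ +0.454995 -0.067653 = +0.387342;  D = +0.028796-0.386270i
d^4_{-2,3}: k∈[5..6] ⇒ +0.715164 -0.248119 = +0.467045;  D = -0.219599+0.412198i
d^4_{-1,3}: k∈[4..5] ⇒ +0.826136 -0.515916 = +0.310220;  D = +0.243887-0.191717i
d^4_{0,3}: k∈[3..4] ⇒ +0.724283 -0.753849 = -0.029566;  D = +0.028639-0.007346i
d^4_{1,3}: k∈[2..3] ⇒ +0.476241 -0.826136 = -0.349895;  D = -0.345201-0.057121i
d^4_{2,3}: k∈[1..2] ⇒ +0.220056 -0.687115 = -0.467060;  D = +0.390914+0.255600i
d^4_{3,3}: k∈[0..1] ⇒ +0.057647 -0.420005 = -0.362357;  D = -0.197557-0.303767i
d^4_{4,3}: single k=0 term ⇒ -0.166346;  D = +0.026754+0.164181i
Y_4^{m'}(θ=0.1762,φ=1.7276) and Σ D·Y over m':
  (+0.0627+0.1768i)·(+0.0003-0.0002i)  (+0.0288-0.3863i)·(+0.0030+0.0059i)  (-0.2196+0.4122i)·(-0.0566+0.0183i)  (+0.2439-0.1917i)·(-0.0483-0.3052i)  (+0.0286-0.0073i)·(+0.7198+0.0000i)  (-0.3452-0.0571i)·(+0.0483-0.3052i)  (+0.3909+0.2556i)·(-0.0566-0.0183i)  (-0.1976-0.3038i)·(-0.0030+0.0059i)  (+0.0268+0.1642i)·(+0.0003+0.0002i)
Y_4^3(R⁻¹ n̂) = -0.091530-0.017980i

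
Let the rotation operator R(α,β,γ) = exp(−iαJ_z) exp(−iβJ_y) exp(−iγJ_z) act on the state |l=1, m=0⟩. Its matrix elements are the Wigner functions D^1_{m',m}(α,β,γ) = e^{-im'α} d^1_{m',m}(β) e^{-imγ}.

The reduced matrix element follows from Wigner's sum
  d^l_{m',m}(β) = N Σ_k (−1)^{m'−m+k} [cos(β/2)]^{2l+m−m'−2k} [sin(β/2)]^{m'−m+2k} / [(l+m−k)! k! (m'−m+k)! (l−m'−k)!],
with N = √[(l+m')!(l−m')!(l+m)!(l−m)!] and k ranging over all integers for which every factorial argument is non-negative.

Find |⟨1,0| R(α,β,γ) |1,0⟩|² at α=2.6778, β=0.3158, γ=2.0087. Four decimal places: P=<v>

D^1_{0,0}(2.6778,0.3158,2.0087) = e^{-i·0·2.6778}·d^1_{0,0}(0.3158)·e^{-i·0·2.0087}. Compute d first:
With c≡cos(β/2)=0.987560 and s≡sin(β/2)=0.157245, N=[1·1·1·1]^{1/2}=1.000000
Admissible k: 0..1 (factorial args all ≥0)
  k=0: (−1)^0·1.0000/(1)·0.9876^2·0.1572^0 = +0.975274
  k=1: (−1)^1·1.0000/(1)·0.9876^0·0.1572^2 = -0.024726
d^1_{0,0}(0.3158) = +0.975274 -0.024726 = +0.950548
|D^1_{0,0}|² = |d^1_{0,0}(β)|² = (+0.950548)² = 0.903542 (the z-rotation phases have unit modulus)

P=0.9035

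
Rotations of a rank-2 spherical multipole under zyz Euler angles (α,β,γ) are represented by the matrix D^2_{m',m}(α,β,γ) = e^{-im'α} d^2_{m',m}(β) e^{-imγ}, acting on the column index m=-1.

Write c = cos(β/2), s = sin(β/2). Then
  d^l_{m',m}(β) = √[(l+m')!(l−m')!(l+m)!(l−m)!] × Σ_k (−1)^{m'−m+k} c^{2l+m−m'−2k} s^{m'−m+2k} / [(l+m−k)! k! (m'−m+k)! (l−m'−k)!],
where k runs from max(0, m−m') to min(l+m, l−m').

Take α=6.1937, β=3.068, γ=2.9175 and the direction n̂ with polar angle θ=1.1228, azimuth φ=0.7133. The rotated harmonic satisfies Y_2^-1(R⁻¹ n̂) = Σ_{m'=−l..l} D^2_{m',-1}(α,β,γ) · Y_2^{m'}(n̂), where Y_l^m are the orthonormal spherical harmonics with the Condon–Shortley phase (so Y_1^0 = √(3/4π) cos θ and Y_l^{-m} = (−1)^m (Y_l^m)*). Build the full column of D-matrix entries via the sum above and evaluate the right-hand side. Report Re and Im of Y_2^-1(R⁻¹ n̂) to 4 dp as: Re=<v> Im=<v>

Re=-0.2338 Im=-0.1450

Need the full column D^2_{m',-1} for m'=−2..2 at α=6.1937, β=3.068, γ=2.9175.
cos(β/2)=0.036788, sin(β/2)=0.999323
d^2_{-2,-1}: single k=1 term ⇒ +0.000100;  D = -0.000092+0.000039i
d^2_{-1,-1}: k∈[0..1] ⇒ +0.000002 -0.004055 = -0.004053;  D = +0.003855-0.001250i
d^2_{0,-1}: k∈[0..1] ⇒ -0.000122 +0.089929 = +0.089807;  D = -0.087562+0.019957i
d^2_{1,-1}: k∈[0..1] ⇒ +0.004055 -0.997295 = -0.993241;  D = +0.984256-0.133294i
d^2_{2,-1}: single k=0 term ⇒ -0.073427;  D = +0.073352-0.003312i
Y_2^{m'}(θ=1.1228,φ=0.7133) and Σ D·Y over m':
  (-0.0001+0.0000i)·(+0.0451-0.3105i)  (+0.0039-0.0013i)·(+0.2281-0.1974i)  (-0.0876+0.0200i)·(-0.1379+0.0000i)  (+0.9843-0.1333i)·(-0.2281-0.1974i)  (+0.0734-0.0033i)·(+0.0451+0.3105i)
Y_2^-1(R⁻¹ n̂) = -0.233750-0.144984i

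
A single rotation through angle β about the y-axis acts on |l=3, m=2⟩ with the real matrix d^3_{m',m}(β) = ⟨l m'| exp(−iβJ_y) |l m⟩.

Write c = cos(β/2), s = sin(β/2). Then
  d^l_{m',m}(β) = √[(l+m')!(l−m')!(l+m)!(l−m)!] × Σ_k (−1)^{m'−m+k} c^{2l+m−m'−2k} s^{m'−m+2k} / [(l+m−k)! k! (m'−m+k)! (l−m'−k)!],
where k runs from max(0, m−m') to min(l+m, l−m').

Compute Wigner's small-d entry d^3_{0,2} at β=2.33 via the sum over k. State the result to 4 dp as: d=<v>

d^3_{0,2}(β=2.33) via Wigner's sum:
c=cos(2.33/2)=0.394751, s=sin(2.33/2)=0.918788; N=√[6·6·120·1]=65.726707
k: max(0,(2)−(0))=2 … min(3+(2),3−(0))=3
  k=2: (−1)^0·65.7267/(12)·0.3948^4·0.9188^2 = +0.112275
  k=3: (−1)^1·65.7267/(12)·0.3948^2·0.9188^4 = -0.608230
d^3_{0,2}(2.33) = +0.112275 -0.608230 = -0.495955

d=-0.4960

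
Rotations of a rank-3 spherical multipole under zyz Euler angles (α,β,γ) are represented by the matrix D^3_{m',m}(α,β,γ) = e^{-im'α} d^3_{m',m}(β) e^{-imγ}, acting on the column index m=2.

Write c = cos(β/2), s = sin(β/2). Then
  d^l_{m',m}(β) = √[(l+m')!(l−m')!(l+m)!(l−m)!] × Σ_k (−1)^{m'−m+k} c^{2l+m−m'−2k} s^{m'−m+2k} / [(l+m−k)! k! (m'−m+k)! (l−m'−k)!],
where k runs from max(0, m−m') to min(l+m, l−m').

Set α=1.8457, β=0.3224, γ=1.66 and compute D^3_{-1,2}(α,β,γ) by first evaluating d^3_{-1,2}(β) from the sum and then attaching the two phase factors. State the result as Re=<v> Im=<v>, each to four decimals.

First d^3_{-1,2}(β=0.3224), then the phase factors e^{-i(-1)α} and e^{-i(2)γ}:
c=cos(0.3224/2)=0.987035, s=sin(0.3224/2)=0.160503; N=√[2·24·120·1]=75.894664
The bounds max(0,m−m')=3 and min(l+m,l−m')=4 give 2 terms
  k=3: (−1)^0·75.8947/(12)·0.9870^3·0.1605^3 = +0.025146
  k=4: (−1)^1·75.8947/(24)·0.9870^1·0.1605^5 = -0.000332
d^3_{-1,2}(0.3224) = +0.025146 -0.000332 = +0.024814
Attach z-rotation phases: D = e^{-i(-1)(1.8457)}·(+0.024814)·e^{-i(2)(1.66)} = +0.002391-0.024698i

Re=0.0024 Im=-0.0247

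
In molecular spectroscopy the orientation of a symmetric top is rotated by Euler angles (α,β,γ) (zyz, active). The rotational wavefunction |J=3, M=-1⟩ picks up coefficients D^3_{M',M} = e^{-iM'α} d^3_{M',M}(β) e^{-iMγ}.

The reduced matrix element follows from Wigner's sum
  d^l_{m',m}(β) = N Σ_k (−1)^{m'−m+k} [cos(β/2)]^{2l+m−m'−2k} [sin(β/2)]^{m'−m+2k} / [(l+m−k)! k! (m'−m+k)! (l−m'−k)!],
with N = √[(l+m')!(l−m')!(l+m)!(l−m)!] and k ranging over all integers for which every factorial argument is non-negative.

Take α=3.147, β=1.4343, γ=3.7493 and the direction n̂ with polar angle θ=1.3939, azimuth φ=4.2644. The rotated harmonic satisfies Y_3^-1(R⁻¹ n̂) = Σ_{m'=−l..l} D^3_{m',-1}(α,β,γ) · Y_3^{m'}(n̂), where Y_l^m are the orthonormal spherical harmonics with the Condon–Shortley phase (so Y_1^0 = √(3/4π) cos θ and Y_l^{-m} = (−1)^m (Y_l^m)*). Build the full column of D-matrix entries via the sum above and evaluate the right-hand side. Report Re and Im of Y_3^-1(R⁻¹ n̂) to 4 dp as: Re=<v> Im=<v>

Need the full column D^3_{m',-1} for m'=−3..3 at α=3.147, β=1.4343, γ=3.7493.
cos(β/2)=0.753682, sin(β/2)=0.657239
d^3_{-3,-1}: single k=2 term ⇒ +0.539815;  D = +0.438108+0.315376i
d^3_{-2,-1}: k∈[1..2] ⇒ +0.505434 -0.768714 = -0.263281;  D = +0.214504+0.152659i
d^3_{-1,-1}: k∈[0..2] ⇒ +0.183286 -1.115038 +0.635948 = -0.295804;  D = -0.241926-0.170211i
d^3_{0,-1}: k∈[0..2] ⇒ -0.553675 +1.263126 -0.320182 = +0.389270;  D = -0.319575-0.222268i
d^3_{1,-1}: k∈[0..2] ⇒ +0.836278 -0.847931 +0.080601 = +0.068949;  D = +0.056816+0.039062i
d^3_{2,-1}: k∈[0..1] ⇒ -0.768714 +0.292285 = -0.476430;  D = +0.394048+0.267789i
d^3_{3,-1}: single k=0 term ⇒ +0.410503;  D = +0.340764+0.228894i
Y_3^{m'}(θ=1.3939,φ=4.2644) and Σ D·Y over m':
  (+0.4381+0.3154i)·(+0.3878-0.0895i)  (+0.2145+0.1527i)·(-0.1089-0.1361i)  (-0.2419-0.1702i)·(+0.1165-0.2423i)  (-0.3196-0.2223i)·(-0.1868+0.0000i)  (+0.0568+0.0391i)·(-0.1165-0.2423i)  (+0.3940+0.2678i)·(-0.1089+0.1361i)  (+0.3408+0.2289i)·(-0.3878-0.0895i)
Y_3^-1(R⁻¹ n̂) = -0.002327+0.004495i

Re=-0.0023 Im=0.0045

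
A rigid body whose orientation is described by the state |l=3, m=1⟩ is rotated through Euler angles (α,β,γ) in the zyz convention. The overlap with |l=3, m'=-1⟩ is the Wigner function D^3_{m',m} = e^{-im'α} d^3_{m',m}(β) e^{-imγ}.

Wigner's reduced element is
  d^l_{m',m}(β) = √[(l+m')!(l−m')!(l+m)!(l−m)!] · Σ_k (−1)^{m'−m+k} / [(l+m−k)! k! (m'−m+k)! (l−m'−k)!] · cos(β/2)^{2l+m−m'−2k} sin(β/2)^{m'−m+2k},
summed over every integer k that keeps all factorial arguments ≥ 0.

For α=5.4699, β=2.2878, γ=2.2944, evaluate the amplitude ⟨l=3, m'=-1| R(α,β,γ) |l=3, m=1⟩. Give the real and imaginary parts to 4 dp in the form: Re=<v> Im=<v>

Re=0.2265 Im=0.0077

D^3_{-1,1}(5.4699,2.2878,2.2944) = e^{-i·-1·5.4699}·d^3_{-1,1}(2.2878)·e^{-i·1·2.2944}. Compute d first:
c=cos(2.2878/2)=0.414048, s=sin(2.2878/2)=0.910255; N=√[2·24·24·2]=48.000000
Admissible k: 2..4 (factorial args all ≥0)
  k=2: (−1)^0·48.0000/(8)·0.4140^4·0.9103^2 = +0.146110
  k=3: (−1)^1·48.0000/(6)·0.4140^2·0.9103^4 = -0.941550
  k=4: (−1)^2·48.0000/(48)·0.4140^0·0.9103^6 = +0.568825
d^3_{-1,1}(2.2878) = +0.146110 -0.941550 +0.568825 = -0.226615
D = (+0.687115-0.726548i)·(-0.226615)·(-0.662090-0.749425i) = +0.226485+0.007682i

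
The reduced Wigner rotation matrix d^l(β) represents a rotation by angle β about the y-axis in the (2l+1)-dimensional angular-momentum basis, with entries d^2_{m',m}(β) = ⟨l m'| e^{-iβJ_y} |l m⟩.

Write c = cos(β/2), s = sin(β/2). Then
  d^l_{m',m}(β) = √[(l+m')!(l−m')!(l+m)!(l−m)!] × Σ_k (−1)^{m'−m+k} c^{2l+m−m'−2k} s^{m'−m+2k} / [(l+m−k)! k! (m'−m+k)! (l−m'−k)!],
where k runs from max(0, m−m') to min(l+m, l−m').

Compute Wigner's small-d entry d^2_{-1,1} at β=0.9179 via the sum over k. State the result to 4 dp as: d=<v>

d^2_{-1,1}(β=0.9179) via Wigner's sum:
c=cos(0.9179/2)=0.896518, s=sin(0.9179/2)=0.443007; N=√[1·6·6·1]=6.000000
Admissible k: 2..3 (factorial args all ≥0)
  k=2: (−1)^0·6.0000/(2)·0.8965^2·0.4430^2 = +0.473217
  k=3: (−1)^1·6.0000/(6)·0.8965^0·0.4430^4 = -0.038516
d^2_{-1,1}(0.9179) = +0.473217 -0.038516 = +0.434701

d=0.4347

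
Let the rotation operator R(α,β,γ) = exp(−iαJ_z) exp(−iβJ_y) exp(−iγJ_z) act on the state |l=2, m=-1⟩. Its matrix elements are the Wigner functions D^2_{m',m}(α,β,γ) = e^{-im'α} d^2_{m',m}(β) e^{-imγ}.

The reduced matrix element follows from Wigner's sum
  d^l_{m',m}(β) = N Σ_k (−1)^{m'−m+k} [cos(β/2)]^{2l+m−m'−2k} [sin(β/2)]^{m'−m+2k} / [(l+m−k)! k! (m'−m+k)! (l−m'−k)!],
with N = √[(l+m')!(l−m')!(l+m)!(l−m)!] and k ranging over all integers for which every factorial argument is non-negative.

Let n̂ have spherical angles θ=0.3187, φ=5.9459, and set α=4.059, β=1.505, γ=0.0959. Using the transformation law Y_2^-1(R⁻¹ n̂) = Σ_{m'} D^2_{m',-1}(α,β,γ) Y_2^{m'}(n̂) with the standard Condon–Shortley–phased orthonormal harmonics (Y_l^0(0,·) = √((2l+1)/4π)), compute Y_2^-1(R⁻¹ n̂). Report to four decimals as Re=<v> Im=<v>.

Re=0.0247 Im=0.0104

Need the full column D^2_{m',-1} for m'=−2..2 at α=4.059, β=1.505, γ=0.0959.
cos(β/2)=0.729982, sin(β/2)=0.683466
d^2_{-2,-1}: single k=1 term ⇒ +0.531721;  D = -0.187271+0.497652i
d^2_{-1,-1}: k∈[0..1] ⇒ +0.283955 -0.746758 = -0.462803;  D = +0.244849+0.392728i
d^2_{0,-1}: k∈[0..1] ⇒ -0.651223 +0.570872 = -0.080351;  D = -0.079982-0.007694i
d^2_{1,-1}: k∈[0..1] ⇒ +0.746758 -0.218206 = +0.528552;  D = -0.360006+0.386991i
d^2_{2,-1}: single k=0 term ⇒ -0.466115;  D = +0.077994+0.459543i
Y_2^{m'}(θ=0.3187,φ=5.9459) and Σ D·Y over m':
  (-0.1873+0.4977i)·(+0.0296+0.0237i)  (+0.2448+0.3927i)·(+0.2169+0.0761i)  (-0.0800-0.0077i)·(+0.5379+0.0000i)  (-0.3600+0.3870i)·(-0.2169+0.0761i)  (+0.0780+0.4595i)·(+0.0296-0.0237i)
Y_2^-1(R⁻¹ n̂) = +0.024732+0.010412i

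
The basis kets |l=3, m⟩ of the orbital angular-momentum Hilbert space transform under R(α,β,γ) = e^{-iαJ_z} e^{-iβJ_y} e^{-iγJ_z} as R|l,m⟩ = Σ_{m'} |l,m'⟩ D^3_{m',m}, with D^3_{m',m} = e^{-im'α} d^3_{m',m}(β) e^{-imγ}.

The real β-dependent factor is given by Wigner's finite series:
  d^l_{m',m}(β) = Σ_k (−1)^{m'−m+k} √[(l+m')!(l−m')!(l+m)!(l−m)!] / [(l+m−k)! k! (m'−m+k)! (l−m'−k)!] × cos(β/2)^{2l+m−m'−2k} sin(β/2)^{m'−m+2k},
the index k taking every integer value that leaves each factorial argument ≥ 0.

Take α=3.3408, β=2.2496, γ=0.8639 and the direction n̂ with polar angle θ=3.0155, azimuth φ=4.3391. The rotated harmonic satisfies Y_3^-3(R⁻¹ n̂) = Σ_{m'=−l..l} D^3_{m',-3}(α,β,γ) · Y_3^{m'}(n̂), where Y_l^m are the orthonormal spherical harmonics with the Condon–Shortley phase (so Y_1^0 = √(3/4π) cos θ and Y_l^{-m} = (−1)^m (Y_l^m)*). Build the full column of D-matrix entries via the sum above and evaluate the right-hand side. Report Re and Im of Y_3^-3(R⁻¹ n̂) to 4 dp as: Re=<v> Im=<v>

Re=-0.0928 Im=0.1389

Need the full column D^3_{m',-3} for m'=−3..3 at α=3.3408, β=2.2496, γ=0.8639.
cos(β/2)=0.431357, sin(β/2)=0.902181
d^3_{-3,-3}: single k=0 term ⇒ +0.006442;  D = +0.006435+0.000307i
d^3_{-2,-3}: single k=0 term ⇒ -0.033003;  D = +0.032625-0.004980i
d^3_{-1,-3}: single k=0 term ⇒ +0.109139;  D = +0.102497-0.037494i
d^3_{0,-3}: single k=0 term ⇒ -0.263577;  D = +0.224720-0.137744i
d^3_{1,-3}: single k=0 term ⇒ +0.477413;  D = +0.349611-0.325109i
d^3_{2,-3}: single k=0 term ⇒ -0.631512;  D = +0.368209-0.513059i
d^3_{3,-3}: single k=0 term ⇒ +0.539216;  D = +0.221486-0.491628i
Y_3^{m'}(θ=3.0155,φ=4.3391) and Σ D·Y over m':
  (+0.0064+0.0003i)·(+0.0007-0.0004i)  (+0.0326-0.0050i)·(+0.0118+0.0109i)  (+0.1025-0.0375i)·(-0.0581+0.1484i)  (+0.2247-0.1377i)·(-0.7112+0.0000i)  (+0.3496-0.3251i)·(+0.0581+0.1484i)  (+0.3682-0.5131i)·(+0.0118-0.0109i)  (+0.2215-0.4916i)·(-0.0007-0.0004i)
Y_3^-3(R⁻¹ n̂) = -0.092799+0.138861i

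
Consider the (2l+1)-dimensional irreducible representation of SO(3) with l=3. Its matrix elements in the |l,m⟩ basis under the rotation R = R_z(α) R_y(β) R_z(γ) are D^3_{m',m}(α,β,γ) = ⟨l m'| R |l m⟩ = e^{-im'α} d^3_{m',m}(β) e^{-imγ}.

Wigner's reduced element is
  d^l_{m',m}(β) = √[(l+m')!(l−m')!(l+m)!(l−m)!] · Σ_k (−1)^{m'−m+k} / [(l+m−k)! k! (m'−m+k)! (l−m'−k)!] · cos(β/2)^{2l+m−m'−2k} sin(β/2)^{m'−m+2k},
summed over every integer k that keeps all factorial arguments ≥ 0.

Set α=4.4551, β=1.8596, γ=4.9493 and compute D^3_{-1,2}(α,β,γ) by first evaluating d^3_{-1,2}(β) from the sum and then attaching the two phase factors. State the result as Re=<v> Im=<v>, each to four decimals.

Split into d^3_{-1,2}(β=1.8596) × two z-phases.
Half-angle: c=0.597994, s=0.801500. N=√(2·24·120·1)=75.894664
Admissible k: 3..4 (factorial args all ≥0)
  k=3: (−1)^0·75.8947/(12)·0.5980^3·0.8015^3 = +0.696358
  k=4: (−1)^1·75.8947/(24)·0.5980^1·0.8015^5 = -0.625483
d^3_{-1,2}(1.8596) = +0.696358 -0.625483 = +0.070874
Attach z-rotation phases: D = e^{-i(-1)(4.4551)}·(+0.070874)·e^{-i(2)(4.9493)} = +0.047323+0.052761i

Re=0.0473 Im=0.0528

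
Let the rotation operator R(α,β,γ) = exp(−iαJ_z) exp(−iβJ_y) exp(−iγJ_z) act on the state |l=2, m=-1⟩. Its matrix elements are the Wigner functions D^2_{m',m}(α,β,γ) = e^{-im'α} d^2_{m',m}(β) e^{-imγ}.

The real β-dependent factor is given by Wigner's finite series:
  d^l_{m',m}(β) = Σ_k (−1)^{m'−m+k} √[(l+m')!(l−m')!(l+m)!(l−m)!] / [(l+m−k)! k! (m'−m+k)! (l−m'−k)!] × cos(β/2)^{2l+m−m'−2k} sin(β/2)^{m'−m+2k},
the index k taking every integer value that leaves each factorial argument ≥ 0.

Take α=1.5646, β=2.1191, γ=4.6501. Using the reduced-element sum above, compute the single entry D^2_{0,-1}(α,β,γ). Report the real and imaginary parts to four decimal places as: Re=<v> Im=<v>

D^2_{0,-1}(1.5646,2.1191,4.6501) = e^{-i·0·1.5646}·d^2_{0,-1}(2.1191)·e^{-i·-1·4.6501}. Compute d first:
Half-angle: c=0.489265, s=0.872135. N=√(2·2·1·6)=4.898979
k: max(0,(-1)−(0))=0 … min(2+(-1),2−(0))=1
  k=0: (−1)^1·4.8990/(2)·0.4893^3·0.8721^1 = -0.250202
  k=1: (−1)^2·4.8990/(2)·0.4893^1·0.8721^3 = +0.795007
d^2_{0,-1}(2.1191) = -0.250202 +0.795007 = +0.544805
D = (+1.000000+0.000000i)·(+0.544805)·(-0.062249-0.998061i) = -0.033913-0.543749i

Re=-0.0339 Im=-0.5437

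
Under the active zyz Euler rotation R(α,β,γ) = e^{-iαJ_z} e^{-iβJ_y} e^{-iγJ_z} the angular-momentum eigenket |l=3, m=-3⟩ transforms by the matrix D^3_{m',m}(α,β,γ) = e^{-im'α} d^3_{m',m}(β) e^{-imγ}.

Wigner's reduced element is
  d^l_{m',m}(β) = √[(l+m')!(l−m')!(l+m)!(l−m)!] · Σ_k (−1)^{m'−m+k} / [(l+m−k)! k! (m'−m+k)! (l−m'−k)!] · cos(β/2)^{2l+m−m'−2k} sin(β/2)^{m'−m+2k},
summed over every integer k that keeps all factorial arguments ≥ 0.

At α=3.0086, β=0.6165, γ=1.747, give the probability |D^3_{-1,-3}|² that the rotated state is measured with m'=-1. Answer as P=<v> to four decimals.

D^3_{-1,-3}(3.0086,0.6165,1.747) = e^{-i·-1·3.0086}·d^3_{-1,-3}(0.6165)·e^{-i·-3·1.747}. Compute d first:
Half-angle: c=0.952866, s=0.303392. N=√(2·24·1·720)=185.903201
The bounds max(0,m−m')=0 and min(l+m,l−m')=0 give 1 term
  k=0: (−1)^2·185.9032/(48)·0.9529^4·0.3034^2 = +0.293887
d^3_{-1,-3}(0.6165) = +0.293887
|D^3_{-1,-3}|² = |d^3_{-1,-3}(β)|² = (+0.293887)² = 0.086369 (the z-rotation phases have unit modulus)

P=0.0864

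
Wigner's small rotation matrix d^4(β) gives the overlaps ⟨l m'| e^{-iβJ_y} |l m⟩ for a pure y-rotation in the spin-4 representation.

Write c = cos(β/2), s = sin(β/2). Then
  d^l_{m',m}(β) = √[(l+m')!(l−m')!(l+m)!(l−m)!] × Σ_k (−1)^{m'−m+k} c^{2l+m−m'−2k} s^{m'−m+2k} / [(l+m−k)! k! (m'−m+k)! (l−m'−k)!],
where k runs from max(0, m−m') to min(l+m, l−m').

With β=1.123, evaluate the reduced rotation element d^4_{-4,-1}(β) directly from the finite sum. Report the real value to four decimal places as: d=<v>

d=0.4909

d^4_{-4,-1}(β=1.123) via Wigner's sum:
Half-angle: c=0.846457, s=0.532456. N=√(1·40320·6·120)=5387.986637
The bounds max(0,m−m')=3 and min(l+m,l−m')=3 give 1 term
  k=3: (−1)^0·5387.9866/(720)·0.8465^5·0.5325^3 = +0.490876
d^4_{-4,-1}(1.123) = +0.490876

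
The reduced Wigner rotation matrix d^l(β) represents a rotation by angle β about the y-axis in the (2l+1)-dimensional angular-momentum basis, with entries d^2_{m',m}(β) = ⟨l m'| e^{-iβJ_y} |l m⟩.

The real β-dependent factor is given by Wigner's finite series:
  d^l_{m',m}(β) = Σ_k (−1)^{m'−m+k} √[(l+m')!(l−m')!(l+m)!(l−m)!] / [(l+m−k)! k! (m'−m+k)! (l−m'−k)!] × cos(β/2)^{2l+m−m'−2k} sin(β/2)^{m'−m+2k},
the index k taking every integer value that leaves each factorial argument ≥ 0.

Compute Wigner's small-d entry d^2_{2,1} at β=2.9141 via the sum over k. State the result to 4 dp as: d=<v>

d=-0.0029

d^2_{2,1}(β=2.9141) via Wigner's sum:
With c≡cos(β/2)=0.113501 and s≡sin(β/2)=0.993538, N=[24·1·6·1]^{1/2}=12.000000
Admissible k: 0..0 (factorial args all ≥0)
  k=0: (−1)^1·12.0000/(6)·0.1135^3·0.9935^1 = -0.002905
d^2_{2,1}(2.9141) = -0.002905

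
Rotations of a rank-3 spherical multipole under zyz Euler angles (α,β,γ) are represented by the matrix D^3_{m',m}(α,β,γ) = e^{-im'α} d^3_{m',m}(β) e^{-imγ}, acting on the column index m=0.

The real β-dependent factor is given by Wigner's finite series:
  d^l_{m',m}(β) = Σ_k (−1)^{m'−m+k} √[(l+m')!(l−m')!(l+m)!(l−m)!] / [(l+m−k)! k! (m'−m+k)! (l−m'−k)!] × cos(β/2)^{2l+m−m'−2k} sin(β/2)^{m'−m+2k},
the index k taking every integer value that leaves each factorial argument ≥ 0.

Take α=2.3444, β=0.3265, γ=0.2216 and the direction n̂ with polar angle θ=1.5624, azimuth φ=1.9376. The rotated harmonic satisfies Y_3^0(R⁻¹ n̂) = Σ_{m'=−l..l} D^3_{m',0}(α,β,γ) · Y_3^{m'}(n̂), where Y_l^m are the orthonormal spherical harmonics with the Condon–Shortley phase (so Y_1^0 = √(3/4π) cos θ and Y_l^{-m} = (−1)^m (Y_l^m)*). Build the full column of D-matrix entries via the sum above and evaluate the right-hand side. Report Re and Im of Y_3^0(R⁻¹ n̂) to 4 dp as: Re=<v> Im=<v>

Re=-0.2870 Im=0.0000

Need the full column D^3_{m',0} for m'=−3..3 at α=2.3444, β=0.3265, γ=0.2216.
cos(β/2)=0.986704, sin(β/2)=0.162526
d^3_{-3,0}: single k=3 term ⇒ +0.018444;  D = +0.013495+0.012572i
d^3_{-2,0}: k∈[2..3] ⇒ +0.137137 -0.003721 = +0.133416;  D = -0.003147-0.133379i
d^3_{-1,0}: k∈[1..3] ⇒ +0.526560 -0.042859 +0.000388 = +0.484089;  D = -0.338242+0.346316i
d^3_{0,0}: k∈[0..3] ⇒ +0.922831 -0.225339 +0.006114 -0.000018 = +0.703588;  D = +0.703588+0.000000i
d^3_{1,0}: k∈[0..2] ⇒ -0.526560 +0.042859 -0.000388 = -0.484089;  D = +0.338242+0.346316i
d^3_{2,0}: k∈[0..1] ⇒ +0.137137 -0.003721 = +0.133416;  D = -0.003147+0.133379i
d^3_{3,0}: single k=0 term ⇒ -0.018444;  D = -0.013495+0.012572i
Y_3^{m'}(θ=1.5624,φ=1.9376) and Σ D·Y over m':
  (+0.0135+0.0126i)·(+0.3719+0.1891i)  (-0.0031-0.1334i)·(-0.0064+0.0057i)  (-0.3382+0.3463i)·(+0.1159+0.3016i)  (+0.7036+0.0000i)·(-0.0094+0.0000i)  (+0.3382+0.3463i)·(-0.1159+0.3016i)  (-0.0031+0.1334i)·(-0.0064-0.0057i)  (-0.0135+0.0126i)·(-0.3719+0.1891i)
Y_3^0(R⁻¹ n̂) = -0.287007-0.000000i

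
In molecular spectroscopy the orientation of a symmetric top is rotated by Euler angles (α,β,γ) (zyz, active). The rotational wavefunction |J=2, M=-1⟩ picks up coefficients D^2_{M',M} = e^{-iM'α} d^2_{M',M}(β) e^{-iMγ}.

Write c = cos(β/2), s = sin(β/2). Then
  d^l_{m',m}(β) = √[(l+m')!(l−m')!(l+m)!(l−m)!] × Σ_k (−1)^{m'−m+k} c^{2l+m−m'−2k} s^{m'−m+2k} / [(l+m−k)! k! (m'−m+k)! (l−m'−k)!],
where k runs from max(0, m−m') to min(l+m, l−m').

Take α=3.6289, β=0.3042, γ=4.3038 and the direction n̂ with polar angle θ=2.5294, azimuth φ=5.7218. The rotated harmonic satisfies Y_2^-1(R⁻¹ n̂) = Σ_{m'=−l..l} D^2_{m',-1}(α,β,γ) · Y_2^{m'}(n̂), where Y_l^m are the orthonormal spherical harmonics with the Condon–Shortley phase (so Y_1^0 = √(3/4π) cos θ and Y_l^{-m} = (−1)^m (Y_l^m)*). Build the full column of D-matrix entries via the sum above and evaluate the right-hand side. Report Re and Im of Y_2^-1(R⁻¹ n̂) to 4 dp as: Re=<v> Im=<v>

Need the full column D^2_{m',-1} for m'=−2..2 at α=3.6289, β=0.3042, γ=4.3038.
cos(β/2)=0.988455, sin(β/2)=0.151514
d^2_{-2,-1}: single k=1 term ⇒ +0.292654;  D = +0.156945-0.247011i
d^2_{-1,-1}: k∈[0..1] ⇒ +0.954614 -0.067289 = +0.887325;  D = -0.069777+0.884577i
d^2_{0,-1}: k∈[0..1] ⇒ -0.358426 +0.008422 = -0.350005;  D = +0.139062+0.321193i
d^2_{1,-1}: k∈[0..1] ⇒ +0.067289 -0.000527 = +0.066762;  D = +0.052125+0.041714i
d^2_{2,-1}: single k=0 term ⇒ -0.006876;  D = +0.006756+0.001282i
Y_2^{m'}(θ=2.5294,φ=5.7218) and Σ D·Y over m':
  (+0.1569-0.2470i)·(+0.0553+0.1150i)  (-0.0698+0.8846i)·(-0.3076-0.1934i)  (+0.1391+0.3212i)·(+0.3183+0.0000i)  (+0.0521+0.0417i)·(+0.3076-0.1934i)  (+0.0068+0.0013i)·(+0.0553-0.1150i)
Y_2^-1(R⁻¹ n̂) = +0.298516-0.149889i

Re=0.2985 Im=-0.1499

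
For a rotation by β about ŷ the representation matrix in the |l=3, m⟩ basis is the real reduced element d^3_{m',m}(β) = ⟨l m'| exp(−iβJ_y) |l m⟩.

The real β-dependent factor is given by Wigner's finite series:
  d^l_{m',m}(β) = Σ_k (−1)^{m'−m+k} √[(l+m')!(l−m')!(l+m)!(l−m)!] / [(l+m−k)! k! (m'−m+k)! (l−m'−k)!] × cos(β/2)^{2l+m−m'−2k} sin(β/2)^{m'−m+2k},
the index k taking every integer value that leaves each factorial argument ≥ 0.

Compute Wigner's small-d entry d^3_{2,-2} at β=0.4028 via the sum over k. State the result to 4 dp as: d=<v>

d=0.0076

d^3_{2,-2}(β=0.4028) via Wigner's sum:
With c≡cos(β/2)=0.979787 and s≡sin(β/2)=0.200041, N=[120·1·1·120]^{1/2}=120.000000
The bounds max(0,m−m')=0 and min(l+m,l−m')=1 give 2 terms
  k=0: (−1)^4·120.0000/(24)·0.9798^2·0.2000^4 = +0.007686
  k=1: (−1)^5·120.0000/(120)·0.9798^0·0.2000^6 = -0.000064
d^3_{2,-2}(0.4028) = +0.007686 -0.000064 = +0.007622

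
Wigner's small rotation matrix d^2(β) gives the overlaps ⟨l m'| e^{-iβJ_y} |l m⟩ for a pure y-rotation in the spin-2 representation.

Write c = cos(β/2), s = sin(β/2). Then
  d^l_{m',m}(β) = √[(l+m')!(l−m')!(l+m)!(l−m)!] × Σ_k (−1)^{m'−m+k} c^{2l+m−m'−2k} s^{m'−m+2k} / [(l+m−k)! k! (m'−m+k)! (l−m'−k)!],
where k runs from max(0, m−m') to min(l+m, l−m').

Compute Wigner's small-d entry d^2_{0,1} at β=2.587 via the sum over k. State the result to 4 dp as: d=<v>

d^2_{0,1}(β=2.587) via Wigner's sum:
With c≡cos(β/2)=0.273756 and s≡sin(β/2)=0.961799, N=[2·2·6·1]^{1/2}=4.898979
k∈{1,2} keeps every argument non-negative
  k=1: (−1)^0·4.8990/(2)·0.2738^3·0.9618^1 = +0.048334
  k=2: (−1)^1·4.8990/(2)·0.2738^1·0.9618^3 = -0.596613
d^2_{0,1}(2.587) = +0.048334 -0.596613 = -0.548279

d=-0.5483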